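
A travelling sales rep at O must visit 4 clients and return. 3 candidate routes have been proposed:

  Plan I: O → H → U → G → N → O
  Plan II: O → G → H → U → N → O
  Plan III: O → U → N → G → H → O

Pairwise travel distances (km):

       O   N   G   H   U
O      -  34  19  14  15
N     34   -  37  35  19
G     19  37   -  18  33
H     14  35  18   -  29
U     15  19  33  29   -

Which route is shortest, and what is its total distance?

Plan I: 14 + 29 + 33 + 37 + 34 = 147
Plan II: 19 + 18 + 29 + 19 + 34 = 119
Plan III: 15 + 19 + 37 + 18 + 14 = 103

Shortest is Plan III, total 103 km.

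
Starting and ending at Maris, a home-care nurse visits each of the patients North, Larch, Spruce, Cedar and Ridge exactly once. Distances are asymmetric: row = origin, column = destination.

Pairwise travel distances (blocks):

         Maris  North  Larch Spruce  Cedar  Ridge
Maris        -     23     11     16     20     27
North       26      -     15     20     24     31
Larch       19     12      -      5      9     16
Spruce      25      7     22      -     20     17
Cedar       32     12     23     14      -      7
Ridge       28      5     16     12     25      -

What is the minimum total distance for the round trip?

72 blocks — the shortest possible round trip.

Maris → North → Larch → Spruce → Cedar → Ridge → Maris: 23+15+5+20+7+28 = 98
Maris → North → Larch → Spruce → Ridge → Cedar → Maris: 23+15+5+17+25+32 = 117
Maris → North → Larch → Cedar → Spruce → Ridge → Maris: 23+15+9+14+17+28 = 106
Maris → North → Larch → Cedar → Ridge → Spruce → Maris: 23+15+9+7+12+25 = 91
Maris → North → Larch → Ridge → Spruce → Cedar → Maris: 23+15+16+12+20+32 = 118
Maris → North → Larch → Ridge → Cedar → Spruce → Maris: 23+15+16+25+14+25 = 118
Maris → North → Spruce → Larch → Cedar → Ridge → Maris: 23+20+22+9+7+28 = 109
Maris → North → Spruce → Larch → Ridge → Cedar → Maris: 23+20+22+16+25+32 = 138
Maris → North → Spruce → Cedar → Larch → Ridge → Maris: 23+20+20+23+16+28 = 130
Maris → North → Spruce → Cedar → Ridge → Larch → Maris: 23+20+20+7+16+19 = 105
Maris → North → Spruce → Ridge → Larch → Cedar → Maris: 23+20+17+16+9+32 = 117
Maris → North → Spruce → Ridge → Cedar → Larch → Maris: 23+20+17+25+23+19 = 127
Maris → North → Cedar → Larch → Spruce → Ridge → Maris: 23+24+23+5+17+28 = 120
Maris → North → Cedar → Larch → Ridge → Spruce → Maris: 23+24+23+16+12+25 = 123
… (106 more)
Maris → Larch → Cedar → Ridge → Spruce → North → Maris: 11+9+7+12+7+26 = 72  ← best
The minimum is 72.
One optimal route: Maris → Larch → Cedar → Ridge → Spruce → North → Maris.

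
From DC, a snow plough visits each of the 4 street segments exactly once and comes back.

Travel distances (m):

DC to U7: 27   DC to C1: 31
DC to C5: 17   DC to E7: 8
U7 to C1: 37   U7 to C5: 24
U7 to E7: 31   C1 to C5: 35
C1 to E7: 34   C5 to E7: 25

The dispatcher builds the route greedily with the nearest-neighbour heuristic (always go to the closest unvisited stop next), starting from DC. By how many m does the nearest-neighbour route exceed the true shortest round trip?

DC: E7=8, C5=17, U7=27, C1=31 ⇒ E7
E7: C5=25, U7=31, C1=34 ⇒ C5
C5: U7=24, C1=35 ⇒ U7
U7: C1=37 ⇒ C1
NN route DC → E7 → C5 → U7 → C1 → DC costs 125.
Optimal: DC → C5 → U7 → C1 → E7 → DC costs 120 (by enumerating all 12 distinct tours).
Excess = 125 − 120 = 5.

5 m longer than the optimal tour.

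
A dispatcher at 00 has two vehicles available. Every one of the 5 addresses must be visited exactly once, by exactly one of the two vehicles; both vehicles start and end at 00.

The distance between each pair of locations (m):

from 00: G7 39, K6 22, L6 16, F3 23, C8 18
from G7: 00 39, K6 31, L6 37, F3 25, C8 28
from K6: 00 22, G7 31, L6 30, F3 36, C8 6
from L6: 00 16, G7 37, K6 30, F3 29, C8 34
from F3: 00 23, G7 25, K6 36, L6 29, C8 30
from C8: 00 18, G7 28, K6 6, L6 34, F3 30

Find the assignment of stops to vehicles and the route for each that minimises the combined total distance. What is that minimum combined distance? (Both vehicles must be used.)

Check every non-empty split of the stops between the two vehicles; for each half take its own optimal tour:
  {G7} + {K6, L6, F3, C8}: 78 + 103 = 181
  {K6} + {G7, L6, F3, C8}: 44 + 116 = 160
  {G7, K6} + {L6, F3, C8}: 92 + 93 = 185
  {L6} + {G7, K6, F3, C8}: 32 + 103 = 135
  {G7, L6} + {K6, F3, C8}: 92 + 81 = 173
  {K6, L6} + {G7, F3, C8}: 68 + 94 = 162
  … (15 splits in total)
Best: vehicle 1 00 → L6 → 00 = 32; vehicle 2 00 → F3 → G7 → K6 → C8 → 00 = 103; combined 135.

135 m — the smallest possible combined total.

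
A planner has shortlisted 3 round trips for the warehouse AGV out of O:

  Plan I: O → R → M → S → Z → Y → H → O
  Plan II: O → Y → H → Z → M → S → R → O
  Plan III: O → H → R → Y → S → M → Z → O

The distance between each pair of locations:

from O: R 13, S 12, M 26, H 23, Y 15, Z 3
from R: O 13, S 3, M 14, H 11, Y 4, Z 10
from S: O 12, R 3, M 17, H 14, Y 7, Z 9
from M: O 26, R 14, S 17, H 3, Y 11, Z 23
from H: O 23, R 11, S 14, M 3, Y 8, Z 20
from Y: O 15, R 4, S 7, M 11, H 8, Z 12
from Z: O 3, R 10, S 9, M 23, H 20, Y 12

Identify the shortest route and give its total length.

Shortest is Plan III, total 88.

Plan I: 13 + 14 + 17 + 9 + 12 + 8 + 23 = 96
Plan II: 15 + 8 + 20 + 23 + 17 + 3 + 13 = 99
Plan III: 23 + 11 + 4 + 7 + 17 + 23 + 3 = 88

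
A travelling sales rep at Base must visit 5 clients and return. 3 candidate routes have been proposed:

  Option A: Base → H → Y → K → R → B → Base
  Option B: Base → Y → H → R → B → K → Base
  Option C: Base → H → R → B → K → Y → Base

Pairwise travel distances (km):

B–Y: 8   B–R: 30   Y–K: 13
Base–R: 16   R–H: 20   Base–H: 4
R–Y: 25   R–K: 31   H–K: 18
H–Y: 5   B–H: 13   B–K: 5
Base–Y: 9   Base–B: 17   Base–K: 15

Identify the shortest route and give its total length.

Shortest is Option C, total 81 km.

Option A: 4 + 5 + 13 + 31 + 30 + 17 = 100
Option B: 9 + 5 + 20 + 30 + 5 + 15 = 84
Option C: 4 + 20 + 30 + 5 + 13 + 9 = 81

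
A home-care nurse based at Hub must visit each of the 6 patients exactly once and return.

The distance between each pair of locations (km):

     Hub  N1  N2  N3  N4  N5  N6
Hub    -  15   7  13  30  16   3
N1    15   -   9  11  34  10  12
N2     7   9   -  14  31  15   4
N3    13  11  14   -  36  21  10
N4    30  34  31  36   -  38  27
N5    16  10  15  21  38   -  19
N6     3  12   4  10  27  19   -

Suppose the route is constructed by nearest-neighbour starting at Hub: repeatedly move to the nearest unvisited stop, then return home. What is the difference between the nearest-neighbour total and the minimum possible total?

From Hub: N6=3, N2=7, N3=13, N1=15, N5=16, N4=30 → choose N6 (3).
From N6: N2=4, N3=10, N1=12, N5=19, N4=27 → choose N2 (4).
From N2: N1=9, N3=14, N5=15, N4=31 → choose N1 (9).
From N1: N5=10, N3=11, N4=34 → choose N5 (10).
From N5: N3=21, N4=38 → choose N3 (21).
From N3: N4=36 → choose N4 (36).
NN route Hub → N6 → N2 → N1 → N5 → N3 → N4 → Hub costs 113.
Optimal: Hub → N2 → N5 → N1 → N3 → N4 → N6 → Hub costs 109 (by enumerating all 360 distinct tours).
Excess = 113 − 109 = 4.

4 km longer than the optimal tour.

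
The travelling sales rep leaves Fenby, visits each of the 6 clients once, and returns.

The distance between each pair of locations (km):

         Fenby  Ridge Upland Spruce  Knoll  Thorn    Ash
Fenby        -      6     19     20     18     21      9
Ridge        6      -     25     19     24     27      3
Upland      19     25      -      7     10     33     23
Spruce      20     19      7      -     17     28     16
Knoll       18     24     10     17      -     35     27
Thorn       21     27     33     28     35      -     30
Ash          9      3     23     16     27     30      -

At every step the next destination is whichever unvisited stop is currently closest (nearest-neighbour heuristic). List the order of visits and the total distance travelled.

Total distance 98 km via the nearest-neighbour route Fenby → Ridge → Ash → Spruce → Upland → Knoll → Thorn → Fenby.

From Fenby: distances to unvisited — Ridge=6, Ash=9, Knoll=18, Upland=19, Spruce=20, Thorn=21. Nearest is Ridge (6).
From Ridge: distances to unvisited — Ash=3, Spruce=19, Knoll=24, Upland=25, Thorn=27. Nearest is Ash (3).
From Ash: distances to unvisited — Spruce=16, Upland=23, Knoll=27, Thorn=30. Nearest is Spruce (16).
From Spruce: distances to unvisited — Upland=7, Knoll=17, Thorn=28. Nearest is Upland (7).
From Upland: distances to unvisited — Knoll=10, Thorn=33. Nearest is Knoll (10).
From Knoll: distances to unvisited — Thorn=35. Nearest is Thorn (35).
Return Thorn→Fenby: 21.
Total = 6 + 3 + 16 + 7 + 10 + 35 + 21 = 98.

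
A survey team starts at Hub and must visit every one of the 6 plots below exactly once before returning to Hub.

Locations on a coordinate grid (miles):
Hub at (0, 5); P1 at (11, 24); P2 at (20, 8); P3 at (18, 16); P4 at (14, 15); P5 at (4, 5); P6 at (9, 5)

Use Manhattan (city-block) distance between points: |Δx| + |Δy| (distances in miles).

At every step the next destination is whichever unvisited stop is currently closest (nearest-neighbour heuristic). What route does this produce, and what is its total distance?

Total distance 80 miles via the nearest-neighbour route Hub → P5 → P6 → P2 → P3 → P4 → P1 → Hub.

At Hub the remaining stops are P5 4, P6 9, P2 23, P4 24, P3 29, P1 30; go to P5.
At P5 the remaining stops are P6 5, P2 19, P4 20, P3 25, P1 26; go to P6.
At P6 the remaining stops are P2 14, P4 15, P3 20, P1 21; go to P2.
At P2 the remaining stops are P3 10, P4 13, P1 25; go to P3.
At P3 the remaining stops are P4 5, P1 15; go to P4.
At P4 the remaining stops are P1 12; go to P1.
Return P1→Hub: 30.
Total = 4 + 5 + 14 + 10 + 5 + 12 + 30 = 80.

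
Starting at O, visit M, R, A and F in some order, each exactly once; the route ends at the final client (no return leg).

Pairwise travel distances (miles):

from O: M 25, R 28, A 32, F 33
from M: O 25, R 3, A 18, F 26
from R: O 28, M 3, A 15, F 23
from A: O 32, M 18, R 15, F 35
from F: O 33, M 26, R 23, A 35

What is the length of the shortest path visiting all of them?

There are 4! = 24 possible orderings.
O → M → R → A → F: 25+3+15+35 = 78
O → M → R → F → A: 25+3+23+35 = 86
O → M → A → R → F: 25+18+15+23 = 81
O → M → A → F → R: 25+18+35+23 = 101
O → M → F → R → A: 25+26+23+15 = 89
O → M → F → A → R: 25+26+35+15 = 101
O → R → M → A → F: 28+3+18+35 = 84
O → R → M → F → A: 28+3+26+35 = 92
O → R → A → M → F: 28+15+18+26 = 87
O → R → A → F → M: 28+15+35+26 = 104
O → R → F → M → A: 28+23+26+18 = 95
O → R → F → A → M: 28+23+35+18 = 104
O → A → M → R → F: 32+18+3+23 = 76
O → A → M → F → R: 32+18+26+23 = 99
… (10 more)
The minimum is 76.
One shortest path: O → A → M → R → F.

Minimum one-way distance = 76 miles.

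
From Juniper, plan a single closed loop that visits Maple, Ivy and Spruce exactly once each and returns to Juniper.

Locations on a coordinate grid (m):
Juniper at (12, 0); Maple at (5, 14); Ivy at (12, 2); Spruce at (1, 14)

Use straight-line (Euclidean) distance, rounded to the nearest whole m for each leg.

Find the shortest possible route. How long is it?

Shortest round trip = 38 m.

Juniper - Maple - Ivy - Spruce - Juniper: 16+14+16+18 = 64
Juniper - Maple - Spruce - Ivy - Juniper: 16+4+16+2 = 38
Juniper - Ivy - Maple - Spruce - Juniper: 2+14+4+18 = 38
The minimum is 38.
One optimal route: Juniper → Maple → Spruce → Ivy → Juniper (or its reverse).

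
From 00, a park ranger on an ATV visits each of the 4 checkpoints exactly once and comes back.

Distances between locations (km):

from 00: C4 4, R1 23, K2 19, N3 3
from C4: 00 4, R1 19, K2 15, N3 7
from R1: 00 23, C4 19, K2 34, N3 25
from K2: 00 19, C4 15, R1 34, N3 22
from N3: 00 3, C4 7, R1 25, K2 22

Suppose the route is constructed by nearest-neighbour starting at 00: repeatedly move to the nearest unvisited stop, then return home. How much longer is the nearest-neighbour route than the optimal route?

1 km longer than the optimal tour.

From 00: N3=3, C4=4, K2=19, R1=23 → choose N3 (3).
From N3: C4=7, K2=22, R1=25 → choose C4 (7).
From C4: K2=15, R1=19 → choose K2 (15).
From K2: R1=34 → choose R1 (34).
NN route 00 → N3 → C4 → K2 → R1 → 00 costs 82.
Optimal: 00 → C4 → K2 → R1 → N3 → 00 costs 81 (by enumerating all 12 distinct tours).
Excess = 82 − 81 = 1.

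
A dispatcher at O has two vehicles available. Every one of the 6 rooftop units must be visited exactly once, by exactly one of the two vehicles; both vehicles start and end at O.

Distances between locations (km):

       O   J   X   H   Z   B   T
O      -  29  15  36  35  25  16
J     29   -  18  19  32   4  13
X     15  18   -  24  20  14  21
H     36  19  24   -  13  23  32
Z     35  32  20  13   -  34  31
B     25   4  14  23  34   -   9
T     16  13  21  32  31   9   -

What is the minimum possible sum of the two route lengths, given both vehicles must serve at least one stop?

126 km — the smallest possible combined total.

Check every non-empty split of the stops between the two vehicles; for each half take its own optimal tour:
  {J} + {X, H, Z, B, T}: 58 + 96 = 154
  {X} + {J, H, Z, B, T}: 30 + 96 = 126
  {J, X} + {H, Z, B, T}: 62 + 96 = 158
  {H} + {J, X, Z, B, T}: 72 + 96 = 168
  {J, H} + {X, Z, B, T}: 84 + 94 = 178
  {X, H} + {J, Z, B, T}: 75 + 96 = 171
  … (31 splits in total)
Best: vehicle 1 O → X → O = 30; vehicle 2 O → Z → H → J → B → T → O = 96; combined 126.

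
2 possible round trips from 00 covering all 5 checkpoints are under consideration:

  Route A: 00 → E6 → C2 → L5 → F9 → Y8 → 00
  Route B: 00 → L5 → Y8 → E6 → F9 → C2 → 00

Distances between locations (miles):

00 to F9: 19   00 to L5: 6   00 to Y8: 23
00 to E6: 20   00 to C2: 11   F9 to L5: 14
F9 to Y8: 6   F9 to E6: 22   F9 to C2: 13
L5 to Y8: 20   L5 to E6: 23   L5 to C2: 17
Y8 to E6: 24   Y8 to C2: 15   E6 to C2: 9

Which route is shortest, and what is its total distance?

89 miles — Route A is the shortest.

Route A: 20 + 9 + 17 + 14 + 6 + 23 = 89
Route B: 6 + 20 + 24 + 22 + 13 + 11 = 96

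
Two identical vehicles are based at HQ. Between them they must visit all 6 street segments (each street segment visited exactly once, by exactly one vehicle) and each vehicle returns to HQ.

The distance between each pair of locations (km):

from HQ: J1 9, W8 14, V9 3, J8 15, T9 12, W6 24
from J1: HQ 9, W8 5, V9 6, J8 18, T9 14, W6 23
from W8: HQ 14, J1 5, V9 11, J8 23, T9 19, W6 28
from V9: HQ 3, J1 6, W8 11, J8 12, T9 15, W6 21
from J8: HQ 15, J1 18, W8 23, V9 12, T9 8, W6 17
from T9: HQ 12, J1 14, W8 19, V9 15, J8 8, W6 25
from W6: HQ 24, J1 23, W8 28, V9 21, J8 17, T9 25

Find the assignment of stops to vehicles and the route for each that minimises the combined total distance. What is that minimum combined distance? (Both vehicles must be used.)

There are 2^5 − 1 = 31 ways to divide the 6 stops into two non-empty groups. For each, the best each vehicle can do is its own shortest tour through its group:
  {J1} + {W8, V9, J8, T9, W6}: 18 + 79 = 97
  {W8} + {J1, V9, J8, T9, W6}: 28 + 69 = 97
  {J1, W8} + {V9, J8, T9, W6}: 28 + 61 = 89
  {V9} + {J1, W8, J8, T9, W6}: 6 + 79 = 85
  {J1, V9} + {W8, J8, T9, W6}: 18 + 79 = 97
  {W8, V9} + {J1, J8, T9, W6}: 28 + 69 = 97
  … (31 splits in total)
Best: vehicle 1 HQ → V9 → HQ = 6; vehicle 2 HQ → J1 → W8 → W6 → J8 → T9 → HQ = 79; combined 85.

Minimum combined distance: 85 km.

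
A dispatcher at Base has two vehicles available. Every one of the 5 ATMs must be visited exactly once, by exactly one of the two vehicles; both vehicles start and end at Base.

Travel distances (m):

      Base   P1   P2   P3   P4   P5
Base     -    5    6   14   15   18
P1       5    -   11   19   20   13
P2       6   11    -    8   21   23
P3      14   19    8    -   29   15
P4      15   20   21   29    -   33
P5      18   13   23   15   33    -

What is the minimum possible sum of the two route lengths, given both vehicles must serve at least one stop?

There are 2^4 − 1 = 15 ways to divide the 5 stops into two non-empty groups. For each, the best each vehicle can do is its own shortest tour through its group:
  {P1} + {P2, P3, P4, P5}: 10 + 77 = 87
  {P2} + {P1, P3, P4, P5}: 12 + 77 = 89
  {P1, P2} + {P3, P4, P5}: 22 + 77 = 99
  {P3} + {P1, P2, P4, P5}: 28 + 77 = 105
  {P1, P3} + {P2, P4, P5}: 38 + 77 = 115
  {P2, P3} + {P1, P4, P5}: 28 + 66 = 94
  … (15 splits in total)
  {P4} + {P1, P2, P3, P5}: 30 + 47 = 77  ← best
Best: vehicle 1 Base → P4 → Base = 30; vehicle 2 Base → P1 → P5 → P3 → P2 → Base = 47; combined 77.

77 m — the smallest possible combined total.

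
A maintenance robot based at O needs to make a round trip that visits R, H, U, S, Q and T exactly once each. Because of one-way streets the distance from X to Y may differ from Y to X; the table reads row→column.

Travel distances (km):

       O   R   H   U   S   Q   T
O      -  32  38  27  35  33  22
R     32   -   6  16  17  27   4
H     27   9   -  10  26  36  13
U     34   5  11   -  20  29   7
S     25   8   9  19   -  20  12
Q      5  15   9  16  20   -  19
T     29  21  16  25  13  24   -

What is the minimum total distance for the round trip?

Shortest round trip = 89 km.

O → R → H → U → S → Q → T → O: 32+6+10+20+20+19+29 = 136
O → R → H → U → S → T → Q → O: 32+6+10+20+12+24+5 = 109
O → R → H → U → Q → S → T → O: 32+6+10+29+20+12+29 = 138
O → R → H → U → Q → T → S → O: 32+6+10+29+19+13+25 = 134
O → R → H → U → T → S → Q → O: 32+6+10+7+13+20+5 = 93
O → R → H → U → T → Q → S → O: 32+6+10+7+24+20+25 = 124
O → R → H → S → U → Q → T → O: 32+6+26+19+29+19+29 = 160
O → R → H → S → U → T → Q → O: 32+6+26+19+7+24+5 = 119
… (712 more)
O → U → R → H → T → S → Q → O: 27+5+6+13+13+20+5 = 89  ← best
The minimum is 89.
One optimal route: O → U → R → H → T → S → Q → O.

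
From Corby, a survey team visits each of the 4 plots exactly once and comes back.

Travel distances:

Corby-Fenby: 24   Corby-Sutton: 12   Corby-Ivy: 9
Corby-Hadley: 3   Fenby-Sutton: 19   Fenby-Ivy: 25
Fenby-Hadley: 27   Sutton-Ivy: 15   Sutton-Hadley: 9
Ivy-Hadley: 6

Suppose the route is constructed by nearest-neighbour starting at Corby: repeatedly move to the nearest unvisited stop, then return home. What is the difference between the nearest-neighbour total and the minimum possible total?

Excess over optimum: 2.

Corby: Hadley=3, Ivy=9, Sutton=12, Fenby=24 ⇒ Hadley
Hadley: Ivy=6, Sutton=9, Fenby=27 ⇒ Ivy
Ivy: Sutton=15, Fenby=25 ⇒ Sutton
Sutton: Fenby=19 ⇒ Fenby
NN route Corby → Hadley → Ivy → Sutton → Fenby → Corby costs 67.
Optimal: Corby → Sutton → Fenby → Ivy → Hadley → Corby costs 65 (by enumerating all 12 distinct tours).
Excess = 67 − 65 = 2.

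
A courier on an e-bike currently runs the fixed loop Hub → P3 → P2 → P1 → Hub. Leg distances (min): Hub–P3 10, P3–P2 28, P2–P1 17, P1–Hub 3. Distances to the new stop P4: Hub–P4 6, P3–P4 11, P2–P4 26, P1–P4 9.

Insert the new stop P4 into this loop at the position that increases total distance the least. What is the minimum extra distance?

Insertion cost between consecutive stops i–j is d(i,P4) + d(P4,j) − d(i,j):
  between Hub and P3: 6 + 11 − 10 = 7
  between P3 and P2: 11 + 26 − 28 = 9
  between P2 and P1: 26 + 9 − 17 = 18
  between P1 and Hub: 9 + 6 − 3 = 12
Cheapest insertion is between Hub and P3, adding 7.
New total = 58 + 7 = 65.

Adding 7 min by placing P4 on the Hub–P3 leg.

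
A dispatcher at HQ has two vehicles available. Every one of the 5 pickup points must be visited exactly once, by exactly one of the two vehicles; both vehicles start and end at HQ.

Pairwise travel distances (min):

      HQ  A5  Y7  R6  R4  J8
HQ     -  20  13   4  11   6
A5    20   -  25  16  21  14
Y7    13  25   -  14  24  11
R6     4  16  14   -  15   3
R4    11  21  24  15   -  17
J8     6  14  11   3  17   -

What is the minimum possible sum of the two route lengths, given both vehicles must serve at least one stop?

Check every non-empty split of the stops between the two vehicles; for each half take its own optimal tour:
  {A5} + {Y7, R6, R4, J8}: 40 + 53 = 93
  {Y7} + {A5, R6, R4, J8}: 26 + 53 = 79
  {A5, Y7} + {R6, R4, J8}: 58 + 35 = 93
  {R6} + {A5, Y7, R4, J8}: 8 + 70 = 78
  {A5, R6} + {Y7, R4, J8}: 40 + 52 = 92
  {Y7, R6} + {A5, R4, J8}: 31 + 52 = 83
  … (15 splits in total)
Best: vehicle 1 HQ → R6 → HQ = 8; vehicle 2 HQ → Y7 → J8 → A5 → R4 → HQ = 70; combined 78.

78 min — the smallest possible combined total.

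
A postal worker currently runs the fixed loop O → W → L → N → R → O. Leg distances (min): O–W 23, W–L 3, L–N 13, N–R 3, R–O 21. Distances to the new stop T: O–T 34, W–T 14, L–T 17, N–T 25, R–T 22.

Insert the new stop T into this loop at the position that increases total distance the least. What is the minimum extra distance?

Adding 25 min by placing T on the O–W leg.

Insertion cost between consecutive stops i–j is d(i,T) + d(T,j) − d(i,j):
  between O and W: 34 + 14 − 23 = 25
  between W and L: 14 + 17 − 3 = 28
  between L and N: 17 + 25 − 13 = 29
  between N and R: 25 + 22 − 3 = 44
  between R and O: 22 + 34 − 21 = 35
Cheapest insertion is between O and W, adding 25.
New total = 63 + 25 = 88.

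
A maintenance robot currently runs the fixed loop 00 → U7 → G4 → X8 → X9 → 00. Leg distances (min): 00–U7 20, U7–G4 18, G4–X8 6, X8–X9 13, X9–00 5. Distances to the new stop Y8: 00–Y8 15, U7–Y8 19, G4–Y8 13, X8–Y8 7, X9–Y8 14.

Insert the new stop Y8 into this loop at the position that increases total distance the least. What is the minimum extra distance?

Minimum extra distance: 8 min, inserting Y8 between X8 and X9.

Insertion cost between consecutive stops i–j is d(i,Y8) + d(Y8,j) − d(i,j):
  between 00 and U7: 15 + 19 − 20 = 14
  between U7 and G4: 19 + 13 − 18 = 14
  between G4 and X8: 13 + 7 − 6 = 14
  between X8 and X9: 7 + 14 − 13 = 8
  between X9 and 00: 14 + 15 − 5 = 24
Cheapest insertion is between X8 and X9, adding 8.
New total = 62 + 8 = 70.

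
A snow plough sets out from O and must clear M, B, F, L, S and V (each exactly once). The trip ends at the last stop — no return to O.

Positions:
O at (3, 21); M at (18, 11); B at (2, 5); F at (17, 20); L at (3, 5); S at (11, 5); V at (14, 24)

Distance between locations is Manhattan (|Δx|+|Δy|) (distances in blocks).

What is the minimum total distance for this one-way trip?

There are 6! = 720 possible orderings.
O→M→B→F→L→S→V: 25+22+30+29+8+22 = 136
O→M→B→F→L→V→S: 25+22+30+29+30+22 = 158
O→M→B→F→S→L→V: 25+22+30+21+8+30 = 136
O→M→B→F→S→V→L: 25+22+30+21+22+30 = 150
O→M→B→F→V→L→S: 25+22+30+7+30+8 = 122
O→M→B→F→V→S→L: 25+22+30+7+22+8 = 114
O→M→B→L→F→S→V: 25+22+1+29+21+22 = 120
O→M→B→L→F→V→S: 25+22+1+29+7+22 = 106
… (712 more)
O→V→F→M→S→L→B: 14+7+10+13+8+1 = 53  ← best
The minimum is 53.
One shortest path: O → V → F → M → S → L → B.

53 blocks — the minimum one-way total.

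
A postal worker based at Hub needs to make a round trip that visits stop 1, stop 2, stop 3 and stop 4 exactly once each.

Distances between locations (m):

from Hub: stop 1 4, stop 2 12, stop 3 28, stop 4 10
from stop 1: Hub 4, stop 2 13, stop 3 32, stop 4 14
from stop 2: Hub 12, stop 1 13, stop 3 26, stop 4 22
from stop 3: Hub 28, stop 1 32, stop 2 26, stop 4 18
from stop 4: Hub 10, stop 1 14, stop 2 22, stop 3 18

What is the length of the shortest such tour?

71 m — the shortest possible round trip.

There are 12 distinct closed tours to check (reversals are equivalent).
Hub→stop 1→stop 2→stop 3→stop 4→Hub: 4+13+26+18+10 = 71
Hub→stop 1→stop 2→stop 4→stop 3→Hub: 4+13+22+18+28 = 85
Hub→stop 1→stop 3→stop 2→stop 4→Hub: 4+32+26+22+10 = 94
Hub→stop 1→stop 3→stop 4→stop 2→Hub: 4+32+18+22+12 = 88
Hub→stop 1→stop 4→stop 2→stop 3→Hub: 4+14+22+26+28 = 94
Hub→stop 1→stop 4→stop 3→stop 2→Hub: 4+14+18+26+12 = 74
Hub→stop 2→stop 1→stop 3→stop 4→Hub: 12+13+32+18+10 = 85
Hub→stop 2→stop 1→stop 4→stop 3→Hub: 12+13+14+18+28 = 85
Hub→stop 2→stop 3→stop 1→stop 4→Hub: 12+26+32+14+10 = 94
Hub→stop 2→stop 4→stop 1→stop 3→Hub: 12+22+14+32+28 = 108
Hub→stop 3→stop 1→stop 2→stop 4→Hub: 28+32+13+22+10 = 105
Hub→stop 3→stop 2→stop 1→stop 4→Hub: 28+26+13+14+10 = 91
The minimum is 71.
One optimal route: Hub → stop 1 → stop 2 → stop 3 → stop 4 → Hub (or its reverse).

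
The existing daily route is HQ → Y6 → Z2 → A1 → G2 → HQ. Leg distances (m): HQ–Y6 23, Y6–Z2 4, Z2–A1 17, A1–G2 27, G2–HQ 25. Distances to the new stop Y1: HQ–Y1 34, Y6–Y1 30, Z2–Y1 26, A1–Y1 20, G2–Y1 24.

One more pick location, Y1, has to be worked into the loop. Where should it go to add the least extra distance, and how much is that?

Insertion cost between consecutive stops i–j is d(i,Y1) + d(Y1,j) − d(i,j):
  between HQ and Y6: 34 + 30 − 23 = 41
  between Y6 and Z2: 30 + 26 − 4 = 52
  between Z2 and A1: 26 + 20 − 17 = 29
  between A1 and G2: 20 + 24 − 27 = 17
  between G2 and HQ: 24 + 34 − 25 = 33
Cheapest insertion is between A1 and G2, adding 17.
New total = 96 + 17 = 113.

Minimum extra distance: 17 m, inserting Y1 between A1 and G2.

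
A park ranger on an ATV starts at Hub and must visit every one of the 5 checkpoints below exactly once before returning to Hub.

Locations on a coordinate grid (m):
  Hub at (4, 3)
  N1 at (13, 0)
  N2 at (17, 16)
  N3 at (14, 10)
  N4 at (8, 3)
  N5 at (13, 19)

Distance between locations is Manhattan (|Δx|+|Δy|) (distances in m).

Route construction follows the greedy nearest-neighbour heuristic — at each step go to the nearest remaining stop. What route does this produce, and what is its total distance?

At Hub the remaining stops are N4 4, N1 12, N3 17, N5 25, N2 26; go to N4.
At N4 the remaining stops are N1 8, N3 13, N5 21, N2 22; go to N1.
At N1 the remaining stops are N3 11, N5 19, N2 20; go to N3.
At N3 the remaining stops are N2 9, N5 10; go to N2.
At N2 the remaining stops are N5 7; go to N5.
Return N5→Hub: 25.
Total = 4 + 8 + 11 + 9 + 7 + 25 = 64.

Total distance 64 m via the nearest-neighbour route Hub → N4 → N1 → N3 → N2 → N5 → Hub.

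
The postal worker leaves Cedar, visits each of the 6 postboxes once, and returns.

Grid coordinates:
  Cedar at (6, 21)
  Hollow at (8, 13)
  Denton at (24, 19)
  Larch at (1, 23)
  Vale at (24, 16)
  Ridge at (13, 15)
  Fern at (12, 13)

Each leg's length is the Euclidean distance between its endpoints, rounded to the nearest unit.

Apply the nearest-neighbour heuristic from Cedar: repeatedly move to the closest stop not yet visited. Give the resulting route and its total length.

Cedar → [Larch:5 / Hollow:8 / Ridge:9 / Fern:10 / Denton:18 / Vale:19] → Larch (5)
Larch → [Hollow:12 / Ridge:14 / Fern:15 / Denton:23 / Vale:24] → Hollow (12)
Hollow → [Fern:4 / Ridge:5 / Vale:16 / Denton:17] → Fern (4)
Fern → [Ridge:2 / Vale:12 / Denton:13] → Ridge (2)
Ridge → [Vale:11 / Denton:12] → Vale (11)
Vale → [Denton:3] → Denton (3)
Return Denton→Cedar: 18.
Total = 5 + 12 + 4 + 2 + 11 + 3 + 18 = 55.

Nearest-neighbour total = 55; route Cedar → Larch → Hollow → Fern → Ridge → Vale → Denton → Cedar.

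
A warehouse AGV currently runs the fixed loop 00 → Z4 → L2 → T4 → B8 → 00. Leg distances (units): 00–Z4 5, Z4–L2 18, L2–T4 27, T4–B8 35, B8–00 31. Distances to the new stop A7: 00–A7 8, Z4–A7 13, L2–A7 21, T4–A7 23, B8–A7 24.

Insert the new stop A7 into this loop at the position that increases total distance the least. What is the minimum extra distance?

Insertion cost between consecutive stops i–j is d(i,A7) + d(A7,j) − d(i,j):
  between 00 and Z4: 8 + 13 − 5 = 16
  between Z4 and L2: 13 + 21 − 18 = 16
  between L2 and T4: 21 + 23 − 27 = 17
  between T4 and B8: 23 + 24 − 35 = 12
  between B8 and 00: 24 + 8 − 31 = 1
Cheapest insertion is between B8 and 00, adding 1.
New total = 116 + 1 = 117.

Minimum extra distance: 1, inserting A7 between B8 and 00.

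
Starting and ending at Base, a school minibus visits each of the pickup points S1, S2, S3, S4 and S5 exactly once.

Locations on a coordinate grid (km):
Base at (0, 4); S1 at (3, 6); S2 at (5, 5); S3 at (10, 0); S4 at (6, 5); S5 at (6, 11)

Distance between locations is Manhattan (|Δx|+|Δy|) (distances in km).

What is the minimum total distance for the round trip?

Shortest round trip = 44 km.

There are 60 distinct closed tours to check (reversals are equivalent).
Base-S1-S2-S3-S4-S5-Base: 5+3+10+9+6+13 = 46
Base-S1-S2-S3-S5-S4-Base: 5+3+10+15+6+7 = 46
Base-S1-S2-S4-S3-S5-Base: 5+3+1+9+15+13 = 46
Base-S1-S2-S4-S5-S3-Base: 5+3+1+6+15+14 = 44
Base-S1-S2-S5-S3-S4-Base: 5+3+7+15+9+7 = 46
Base-S1-S2-S5-S4-S3-Base: 5+3+7+6+9+14 = 44
Base-S1-S3-S2-S4-S5-Base: 5+13+10+1+6+13 = 48
Base-S1-S3-S2-S5-S4-Base: 5+13+10+7+6+7 = 48
Base-S1-S3-S4-S2-S5-Base: 5+13+9+1+7+13 = 48
Base-S1-S3-S4-S5-S2-Base: 5+13+9+6+7+6 = 46
Base-S1-S3-S5-S2-S4-Base: 5+13+15+7+1+7 = 48
Base-S1-S3-S5-S4-S2-Base: 5+13+15+6+1+6 = 46
Base-S1-S4-S2-S3-S5-Base: 5+4+1+10+15+13 = 48
Base-S1-S4-S2-S5-S3-Base: 5+4+1+7+15+14 = 46
… (46 more)
The minimum is 44.
One optimal route: Base → S1 → S2 → S4 → S5 → S3 → Base (or its reverse).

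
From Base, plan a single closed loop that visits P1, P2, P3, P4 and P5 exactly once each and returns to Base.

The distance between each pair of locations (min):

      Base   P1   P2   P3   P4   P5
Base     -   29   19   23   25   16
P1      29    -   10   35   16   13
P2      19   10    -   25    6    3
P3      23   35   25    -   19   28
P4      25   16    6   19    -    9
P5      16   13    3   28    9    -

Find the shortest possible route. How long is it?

There are 60 distinct closed tours to check (reversals are equivalent).
Base → P1 → P2 → P3 → P4 → P5 → Base: 29+10+25+19+9+16 = 108
Base → P1 → P2 → P3 → P5 → P4 → Base: 29+10+25+28+9+25 = 126
Base → P1 → P2 → P4 → P3 → P5 → Base: 29+10+6+19+28+16 = 108
Base → P1 → P2 → P4 → P5 → P3 → Base: 29+10+6+9+28+23 = 105
Base → P1 → P2 → P5 → P3 → P4 → Base: 29+10+3+28+19+25 = 114
Base → P1 → P2 → P5 → P4 → P3 → Base: 29+10+3+9+19+23 = 93
Base → P1 → P3 → P2 → P4 → P5 → Base: 29+35+25+6+9+16 = 120
Base → P1 → P3 → P2 → P5 → P4 → Base: 29+35+25+3+9+25 = 126
Base → P1 → P3 → P4 → P2 → P5 → Base: 29+35+19+6+3+16 = 108
Base → P1 → P3 → P4 → P5 → P2 → Base: 29+35+19+9+3+19 = 114
Base → P1 → P3 → P5 → P2 → P4 → Base: 29+35+28+3+6+25 = 126
Base → P1 → P3 → P5 → P4 → P2 → Base: 29+35+28+9+6+19 = 126
Base → P1 → P4 → P2 → P3 → P5 → Base: 29+16+6+25+28+16 = 120
Base → P1 → P4 → P2 → P5 → P3 → Base: 29+16+6+3+28+23 = 105
… (46 more)
Base → P3 → P4 → P1 → P2 → P5 → Base: 23+19+16+10+3+16 = 87  ← best
The minimum is 87.
One optimal route: Base → P3 → P4 → P1 → P2 → P5 → Base (or its reverse).

Shortest round trip = 87 min.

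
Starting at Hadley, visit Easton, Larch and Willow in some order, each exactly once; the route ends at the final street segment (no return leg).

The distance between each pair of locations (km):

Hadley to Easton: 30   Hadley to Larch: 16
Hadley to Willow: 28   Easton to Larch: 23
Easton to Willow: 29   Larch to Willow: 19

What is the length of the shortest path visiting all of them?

Shortest open route: 64 km.

There are 3! = 6 possible orderings.
Hadley → Easton → Larch → Willow: 30+23+19 = 72
Hadley → Easton → Willow → Larch: 30+29+19 = 78
Hadley → Larch → Easton → Willow: 16+23+29 = 68
Hadley → Larch → Willow → Easton: 16+19+29 = 64
Hadley → Willow → Easton → Larch: 28+29+23 = 80
Hadley → Willow → Larch → Easton: 28+19+23 = 70
The minimum is 64.
One shortest path: Hadley → Larch → Willow → Easton.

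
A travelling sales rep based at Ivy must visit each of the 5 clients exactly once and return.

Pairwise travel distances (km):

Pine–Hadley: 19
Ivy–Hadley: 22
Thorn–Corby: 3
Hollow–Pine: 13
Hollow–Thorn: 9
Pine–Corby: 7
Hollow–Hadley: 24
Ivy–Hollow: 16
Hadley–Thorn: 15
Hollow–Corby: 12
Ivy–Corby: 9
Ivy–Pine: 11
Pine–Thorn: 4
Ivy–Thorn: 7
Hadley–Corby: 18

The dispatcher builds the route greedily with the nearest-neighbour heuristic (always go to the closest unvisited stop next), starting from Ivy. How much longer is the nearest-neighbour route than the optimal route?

Excess over optimum: 1 km.

From Ivy: Thorn=7, Corby=9, Pine=11, Hollow=16, Hadley=22 → choose Thorn (7).
From Thorn: Corby=3, Pine=4, Hollow=9, Hadley=15 → choose Corby (3).
From Corby: Pine=7, Hollow=12, Hadley=18 → choose Pine (7).
From Pine: Hollow=13, Hadley=19 → choose Hollow (13).
From Hollow: Hadley=24 → choose Hadley (24).
NN route Ivy → Thorn → Corby → Pine → Hollow → Hadley → Ivy costs 76.
Optimal: Ivy → Hollow → Pine → Hadley → Thorn → Corby → Ivy costs 75 (by enumerating all 60 distinct tours).
Excess = 76 − 75 = 1.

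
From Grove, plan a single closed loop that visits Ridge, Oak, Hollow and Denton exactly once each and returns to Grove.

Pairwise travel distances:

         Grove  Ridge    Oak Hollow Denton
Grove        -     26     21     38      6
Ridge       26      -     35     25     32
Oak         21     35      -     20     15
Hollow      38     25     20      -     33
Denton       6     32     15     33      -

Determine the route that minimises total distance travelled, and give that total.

92 — the shortest possible round trip.

With 4 stops there are 4!/2 = 12 distinct round trips (a route and its reverse cost the same).
Grove→Ridge→Oak→Hollow→Denton→Grove: 26+35+20+33+6 = 120
Grove→Ridge→Oak→Denton→Hollow→Grove: 26+35+15+33+38 = 147
Grove→Ridge→Hollow→Oak→Denton→Grove: 26+25+20+15+6 = 92
Grove→Ridge→Hollow→Denton→Oak→Grove: 26+25+33+15+21 = 120
Grove→Ridge→Denton→Oak→Hollow→Grove: 26+32+15+20+38 = 131
Grove→Ridge→Denton→Hollow→Oak→Grove: 26+32+33+20+21 = 132
Grove→Oak→Ridge→Hollow→Denton→Grove: 21+35+25+33+6 = 120
Grove→Oak→Ridge→Denton→Hollow→Grove: 21+35+32+33+38 = 159
Grove→Oak→Hollow→Ridge→Denton→Grove: 21+20+25+32+6 = 104
Grove→Oak→Denton→Ridge→Hollow→Grove: 21+15+32+25+38 = 131
Grove→Hollow→Ridge→Oak→Denton→Grove: 38+25+35+15+6 = 119
Grove→Hollow→Oak→Ridge→Denton→Grove: 38+20+35+32+6 = 131
The minimum is 92.
One optimal route: Grove → Ridge → Hollow → Oak → Denton → Grove (or its reverse).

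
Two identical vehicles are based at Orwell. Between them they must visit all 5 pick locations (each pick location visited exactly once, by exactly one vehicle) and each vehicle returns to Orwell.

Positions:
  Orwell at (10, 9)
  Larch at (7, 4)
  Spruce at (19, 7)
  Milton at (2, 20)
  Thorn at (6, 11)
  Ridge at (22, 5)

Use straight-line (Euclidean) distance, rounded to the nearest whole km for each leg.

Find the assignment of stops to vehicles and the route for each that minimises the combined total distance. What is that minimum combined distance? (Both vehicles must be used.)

Check every non-empty split of the stops between the two vehicles; for each half take its own optimal tour:
  {Larch} + {Spruce, Milton, Thorn, Ridge}: 12 + 52 = 64
  {Spruce} + {Larch, Milton, Thorn, Ridge}: 18 + 59 = 77
  {Larch, Spruce} + {Milton, Thorn, Ridge}: 27 + 52 = 79
  {Milton} + {Larch, Spruce, Thorn, Ridge}: 28 + 39 = 67
  {Larch, Milton} + {Spruce, Thorn, Ridge}: 37 + 34 = 71
  {Spruce, Milton} + {Larch, Thorn, Ridge}: 44 + 39 = 83
  … (15 splits in total)
  {Milton, Thorn} + {Larch, Spruce, Ridge}: 28 + 34 = 62  ← best
Best: vehicle 1 Orwell → Milton → Thorn → Orwell = 28; vehicle 2 Orwell → Larch → Ridge → Spruce → Orwell = 34; combined 62.

62 km — the smallest possible combined total.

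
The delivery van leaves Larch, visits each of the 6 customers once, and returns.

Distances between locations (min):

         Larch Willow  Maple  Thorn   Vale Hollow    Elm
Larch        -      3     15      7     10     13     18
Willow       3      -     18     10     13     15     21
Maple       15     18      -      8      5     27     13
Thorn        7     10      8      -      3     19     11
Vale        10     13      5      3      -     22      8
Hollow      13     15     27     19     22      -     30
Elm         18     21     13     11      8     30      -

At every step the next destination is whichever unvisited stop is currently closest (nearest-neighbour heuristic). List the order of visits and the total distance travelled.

Nearest-neighbour total = 77 min; route Larch → Willow → Thorn → Vale → Maple → Elm → Hollow → Larch.

From Larch: distances to unvisited — Willow=3, Thorn=7, Vale=10, Hollow=13, Maple=15, Elm=18. Nearest is Willow (3).
From Willow: distances to unvisited — Thorn=10, Vale=13, Hollow=15, Maple=18, Elm=21. Nearest is Thorn (10).
From Thorn: distances to unvisited — Vale=3, Maple=8, Elm=11, Hollow=19. Nearest is Vale (3).
From Vale: distances to unvisited — Maple=5, Elm=8, Hollow=22. Nearest is Maple (5).
From Maple: distances to unvisited — Elm=13, Hollow=27. Nearest is Elm (13).
From Elm: distances to unvisited — Hollow=30. Nearest is Hollow (30).
Return Hollow→Larch: 13.
Total = 3 + 10 + 3 + 5 + 13 + 30 + 13 = 77.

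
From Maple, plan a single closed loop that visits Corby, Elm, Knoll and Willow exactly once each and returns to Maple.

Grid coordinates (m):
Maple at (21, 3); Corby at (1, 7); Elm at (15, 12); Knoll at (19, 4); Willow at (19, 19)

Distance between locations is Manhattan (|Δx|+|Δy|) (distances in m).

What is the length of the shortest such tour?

Minimum total distance: 72 m.

There are 12 distinct closed tours to check (reversals are equivalent).
Maple → Corby → Elm → Knoll → Willow → Maple: 24+19+12+15+18 = 88
Maple → Corby → Elm → Willow → Knoll → Maple: 24+19+11+15+3 = 72
Maple → Corby → Knoll → Elm → Willow → Maple: 24+21+12+11+18 = 86
Maple → Corby → Knoll → Willow → Elm → Maple: 24+21+15+11+15 = 86
Maple → Corby → Willow → Elm → Knoll → Maple: 24+30+11+12+3 = 80
Maple → Corby → Willow → Knoll → Elm → Maple: 24+30+15+12+15 = 96
Maple → Elm → Corby → Knoll → Willow → Maple: 15+19+21+15+18 = 88
Maple → Elm → Corby → Willow → Knoll → Maple: 15+19+30+15+3 = 82
Maple → Elm → Knoll → Corby → Willow → Maple: 15+12+21+30+18 = 96
Maple → Elm → Willow → Corby → Knoll → Maple: 15+11+30+21+3 = 80
Maple → Knoll → Corby → Elm → Willow → Maple: 3+21+19+11+18 = 72
Maple → Knoll → Elm → Corby → Willow → Maple: 3+12+19+30+18 = 82
The minimum is 72.
One optimal route: Maple → Corby → Elm → Willow → Knoll → Maple (or its reverse).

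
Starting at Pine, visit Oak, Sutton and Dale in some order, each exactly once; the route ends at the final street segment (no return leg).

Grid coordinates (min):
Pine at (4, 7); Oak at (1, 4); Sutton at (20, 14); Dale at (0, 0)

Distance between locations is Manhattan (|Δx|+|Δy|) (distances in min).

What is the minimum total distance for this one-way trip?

Shortest open route: 45 min.

There are 3! = 6 possible orderings.
Pine - Oak - Sutton - Dale: 6+29+34 = 69
Pine - Oak - Dale - Sutton: 6+5+34 = 45
Pine - Sutton - Oak - Dale: 23+29+5 = 57
Pine - Sutton - Dale - Oak: 23+34+5 = 62
Pine - Dale - Oak - Sutton: 11+5+29 = 45
Pine - Dale - Sutton - Oak: 11+34+29 = 74
The minimum is 45.
One shortest path: Pine → Oak → Dale → Sutton.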